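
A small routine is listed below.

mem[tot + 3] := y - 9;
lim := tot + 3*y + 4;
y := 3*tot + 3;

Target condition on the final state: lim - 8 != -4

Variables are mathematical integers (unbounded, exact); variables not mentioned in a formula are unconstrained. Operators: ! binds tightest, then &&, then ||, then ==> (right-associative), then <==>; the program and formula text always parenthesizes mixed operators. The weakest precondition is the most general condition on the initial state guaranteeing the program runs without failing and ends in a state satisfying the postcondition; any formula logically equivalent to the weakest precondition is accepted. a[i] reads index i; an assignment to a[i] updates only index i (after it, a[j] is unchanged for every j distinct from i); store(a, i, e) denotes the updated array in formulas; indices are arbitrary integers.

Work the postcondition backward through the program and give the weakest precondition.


Working backward. After the program, the postcondition lim - 8 != -4 must hold; in canonical form it is lim != 4.
Before y := 3*tot + 3: lim != 4
Before lim := tot + 3*y + 4: tot + 3*y != 0
Before mem[tot + 3] := y - 9: tot + 3*y != 0
Answer: WP = tot + 3*y != 0


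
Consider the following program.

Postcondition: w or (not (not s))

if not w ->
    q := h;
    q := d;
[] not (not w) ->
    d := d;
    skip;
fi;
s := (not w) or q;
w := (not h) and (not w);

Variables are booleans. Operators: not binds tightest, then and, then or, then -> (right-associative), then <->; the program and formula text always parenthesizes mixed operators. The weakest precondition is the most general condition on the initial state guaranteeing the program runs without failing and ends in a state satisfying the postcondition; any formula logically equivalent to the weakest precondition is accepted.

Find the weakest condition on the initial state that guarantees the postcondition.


Working backward. After the program, the postcondition w or (not (not s)) must hold; in canonical form it is w or s.
Before w := (not h) and (not w): ((not h) and (not w)) or s
Before s := (not w) or q: ((not h) and (not w)) or (not w) or q
Then branch requires ((not h) and (not w)) or (not w) or d; else branch requires ((not h) and (not w)) or (not w) or q.
Before the if: ((not w) -> (((not h) and (not w)) or (not w) or d)) and (w -> (((not h) and (not w)) or (not w) or q))
Answer: WP = ((not w) -> (((not h) and (not w)) or (not w) or d)) and (w -> (((not h) and (not w)) or (not w) or q))


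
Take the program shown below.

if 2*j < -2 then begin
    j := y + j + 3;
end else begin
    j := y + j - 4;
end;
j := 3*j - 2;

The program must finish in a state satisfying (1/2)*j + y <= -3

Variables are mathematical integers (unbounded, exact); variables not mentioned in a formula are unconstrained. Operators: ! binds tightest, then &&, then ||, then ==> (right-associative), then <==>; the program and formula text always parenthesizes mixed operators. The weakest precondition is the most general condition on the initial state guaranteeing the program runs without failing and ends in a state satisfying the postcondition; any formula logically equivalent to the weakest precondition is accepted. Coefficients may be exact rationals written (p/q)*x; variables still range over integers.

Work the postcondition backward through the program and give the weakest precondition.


Working backward. After the program, (1/2)*j + y <= -3 must hold.
Before j := 3*j - 2: (3/2)*j + y <= -2
Then branch requires (3/2)*j + (5/2)*y <= -13/2; else branch requires (3/2)*j + (5/2)*y <= 4.
Before the if: (2*j < -2 ==> (3/2)*j + (5/2)*y <= -13/2) && ((!(2*j < -2)) ==> (3/2)*j + (5/2)*y <= 4)
Answer: WP = (2*j < -2 ==> (3/2)*j + (5/2)*y <= -13/2) && ((!(2*j < -2)) ==> (3/2)*j + (5/2)*y <= 4)


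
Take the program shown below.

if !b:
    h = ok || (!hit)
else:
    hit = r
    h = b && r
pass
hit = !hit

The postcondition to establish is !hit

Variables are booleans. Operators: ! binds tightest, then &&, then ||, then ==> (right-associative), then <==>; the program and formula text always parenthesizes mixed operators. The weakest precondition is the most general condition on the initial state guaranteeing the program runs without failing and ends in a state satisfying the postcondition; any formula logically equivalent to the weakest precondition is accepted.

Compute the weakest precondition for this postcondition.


Working backward. After the program, !hit must hold.
Before hit := !hit: hit
Before skip: hit
Then branch requires hit; else branch requires r.
Before the if: ((!b) ==> hit) && (b ==> r)
Answer: WP = ((!b) ==> hit) && (b ==> r)


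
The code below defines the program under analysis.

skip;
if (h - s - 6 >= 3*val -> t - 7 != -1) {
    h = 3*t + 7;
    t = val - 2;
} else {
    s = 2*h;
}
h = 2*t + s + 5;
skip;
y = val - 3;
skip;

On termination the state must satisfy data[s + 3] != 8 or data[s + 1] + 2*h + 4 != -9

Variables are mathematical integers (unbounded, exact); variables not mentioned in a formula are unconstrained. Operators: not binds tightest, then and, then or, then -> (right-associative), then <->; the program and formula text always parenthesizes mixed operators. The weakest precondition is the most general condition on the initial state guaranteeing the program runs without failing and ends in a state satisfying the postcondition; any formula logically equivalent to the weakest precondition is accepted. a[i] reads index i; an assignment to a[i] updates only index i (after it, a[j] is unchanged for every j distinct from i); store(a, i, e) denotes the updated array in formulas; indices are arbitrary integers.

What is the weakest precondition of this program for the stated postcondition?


Working backward. After the program, the postcondition data[s + 3] != 8 or data[s + 1] + 2*h + 4 != -9 must hold; in canonical form it is data[s + 3] != 8 or data[s + 1] + 2*h != -13.
Before skip: data[s + 3] != 8 or data[s + 1] + 2*h != -13
Before y := val - 3: data[s + 3] != 8 or data[s + 1] + 2*h != -13
Before skip: data[s + 3] != 8 or data[s + 1] + 2*h != -13
Before h := 2*t + s + 5: data[s + 3] != 8 or data[s + 1] + 2*s + 4*t != -23
Then branch requires data[s + 3] != 8 or data[s + 1] + 2*s + 4*val != -15; else branch requires data[2*h + 3] != 8 or data[2*h + 1] + 4*h + 4*t != -23.
Before the if: ((h >= s + 3*val + 6 -> t != 6) -> (data[s + 3] != 8 or data[s + 1] + 2*s + 4*val != -15)) and ((not (h >= s + 3*val + 6 -> t != 6)) -> (data[2*h + 3] != 8 or data[2*h + 1] + 4*h + 4*t != -23))
Before skip: ((h >= s + 3*val + 6 -> t != 6) -> (data[s + 3] != 8 or data[s + 1] + 2*s + 4*val != -15)) and ((not (h >= s + 3*val + 6 -> t != 6)) -> (data[2*h + 3] != 8 or data[2*h + 1] + 4*h + 4*t != -23))
Answer: WP = ((h >= s + 3*val + 6 -> t != 6) -> (data[s + 3] != 8 or data[s + 1] + 2*s + 4*val != -15)) and ((not (h >= s + 3*val + 6 -> t != 6)) -> (data[2*h + 3] != 8 or data[2*h + 1] + 4*h + 4*t != -23))


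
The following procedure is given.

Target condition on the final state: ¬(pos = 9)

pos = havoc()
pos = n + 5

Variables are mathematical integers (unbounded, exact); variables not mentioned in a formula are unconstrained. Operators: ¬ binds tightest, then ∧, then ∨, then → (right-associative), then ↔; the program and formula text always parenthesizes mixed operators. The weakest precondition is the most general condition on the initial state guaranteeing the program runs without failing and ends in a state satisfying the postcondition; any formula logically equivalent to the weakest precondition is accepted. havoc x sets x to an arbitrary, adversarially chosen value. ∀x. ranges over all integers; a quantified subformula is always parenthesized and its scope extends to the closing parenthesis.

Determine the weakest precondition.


Working backward. After the program, ¬(pos = 9) must hold.
Before pos := n + 5: ¬(n = 4)
Before havoc pos: ¬(n = 4)
Answer: WP = ¬(n = 4)


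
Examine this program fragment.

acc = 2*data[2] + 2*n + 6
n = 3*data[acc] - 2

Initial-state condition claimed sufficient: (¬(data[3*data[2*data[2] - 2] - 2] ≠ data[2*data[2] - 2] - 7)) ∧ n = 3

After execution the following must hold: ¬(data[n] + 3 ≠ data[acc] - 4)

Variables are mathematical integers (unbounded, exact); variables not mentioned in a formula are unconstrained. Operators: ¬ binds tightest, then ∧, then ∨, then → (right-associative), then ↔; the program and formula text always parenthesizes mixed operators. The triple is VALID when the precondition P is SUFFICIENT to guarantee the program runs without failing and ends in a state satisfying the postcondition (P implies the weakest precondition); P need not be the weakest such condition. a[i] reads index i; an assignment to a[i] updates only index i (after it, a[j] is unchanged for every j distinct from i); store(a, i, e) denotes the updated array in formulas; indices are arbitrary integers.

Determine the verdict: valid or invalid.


Working backward. After the program, the postcondition ¬(data[n] + 3 ≠ data[acc] - 4) must hold; in canonical form it is ¬(data[n] ≠ data[acc] - 7).
Before n := 3*data[acc] - 2: ¬(data[3*data[acc] - 2] ≠ data[acc] - 7)
Before acc := 2*data[2] + 2*n + 6: ¬(data[3*data[2*data[2] + 2*n + 6] - 2] ≠ data[2*data[2] + 2*n + 6] - 7)
The weakest precondition is ¬(data[3*data[2*data[2] + 2*n + 6] - 2] ≠ data[2*data[2] + 2*n + 6] - 7).
Check whether (¬(data[3*data[2*data[2] - 2] - 2] ≠ data[2*data[2] - 2] - 7)) ∧ n = 3 implies it.
Countermodel: at the initial state data = {[-21122] = 15521, [-2] = 15215, [2] = 0, [12] = -7040, [45643] = 15208, elsewhere 15521}, n = 3, the precondition holds but the weakest precondition fails.
Answer: invalid


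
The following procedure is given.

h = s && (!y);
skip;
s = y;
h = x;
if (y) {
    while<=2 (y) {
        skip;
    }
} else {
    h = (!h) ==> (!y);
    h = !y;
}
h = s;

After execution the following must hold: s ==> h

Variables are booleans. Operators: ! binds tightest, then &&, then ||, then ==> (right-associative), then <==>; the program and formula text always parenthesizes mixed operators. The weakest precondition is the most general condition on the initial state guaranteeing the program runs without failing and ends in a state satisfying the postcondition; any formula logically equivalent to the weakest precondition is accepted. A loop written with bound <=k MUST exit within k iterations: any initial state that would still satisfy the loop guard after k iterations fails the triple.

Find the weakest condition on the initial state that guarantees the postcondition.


Working backward. After the program, s ==> h must hold.
Before h := s: true
Then branch requires y ==> (y ==> (!y)); else branch requires true.
Before the if: y ==> (y ==> (y ==> (!y)))
Before h := x: y ==> (y ==> (y ==> (!y)))
Before s := y: y ==> (y ==> (y ==> (!y)))
Before skip: y ==> (y ==> (y ==> (!y)))
Before h := s && (!y): y ==> (y ==> (y ==> (!y)))
Answer: WP = y ==> (y ==> (y ==> (!y)))


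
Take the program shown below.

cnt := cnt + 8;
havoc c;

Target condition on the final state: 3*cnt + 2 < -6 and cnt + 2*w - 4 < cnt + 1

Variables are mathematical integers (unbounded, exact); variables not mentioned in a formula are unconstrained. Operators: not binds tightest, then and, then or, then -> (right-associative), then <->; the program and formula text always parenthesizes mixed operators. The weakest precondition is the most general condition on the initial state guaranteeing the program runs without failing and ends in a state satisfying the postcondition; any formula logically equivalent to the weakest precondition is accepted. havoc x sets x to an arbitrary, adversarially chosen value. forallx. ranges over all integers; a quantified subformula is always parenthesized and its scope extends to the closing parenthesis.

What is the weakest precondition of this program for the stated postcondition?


Working backward. After the program, the postcondition 3*cnt + 2 < -6 and cnt + 2*w - 4 < cnt + 1 must hold; in canonical form it is 3*cnt < -8 and 2*w < 5.
Before havoc c: 3*cnt < -8 and 2*w < 5
Before cnt := cnt + 8: 3*cnt < -32 and 2*w < 5
Answer: WP = 3*cnt < -32 and 2*w < 5


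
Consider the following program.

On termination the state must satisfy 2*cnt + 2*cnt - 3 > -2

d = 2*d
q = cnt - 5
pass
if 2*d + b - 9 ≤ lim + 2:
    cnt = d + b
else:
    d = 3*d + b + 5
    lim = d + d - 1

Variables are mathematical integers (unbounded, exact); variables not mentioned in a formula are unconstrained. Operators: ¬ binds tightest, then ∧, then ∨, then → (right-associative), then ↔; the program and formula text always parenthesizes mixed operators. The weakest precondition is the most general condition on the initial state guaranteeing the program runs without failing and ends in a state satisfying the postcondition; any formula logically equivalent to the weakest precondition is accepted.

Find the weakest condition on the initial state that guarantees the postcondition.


Working backward. After the program, the postcondition 2*cnt + 2*cnt - 3 > -2 must hold; in canonical form it is 4*cnt > 1.
Then branch requires 4*b + 4*d > 1; else branch requires 4*cnt > 1.
Before the if: (b + 2*d ≤ lim + 11 → 4*b + 4*d > 1) ∧ ((¬(b + 2*d ≤ lim + 11)) → 4*cnt > 1)
Before skip: (b + 2*d ≤ lim + 11 → 4*b + 4*d > 1) ∧ ((¬(b + 2*d ≤ lim + 11)) → 4*cnt > 1)
Before q := cnt - 5: (b + 2*d ≤ lim + 11 → 4*b + 4*d > 1) ∧ ((¬(b + 2*d ≤ lim + 11)) → 4*cnt > 1)
Before d := 2*d: (b + 4*d ≤ lim + 11 → 4*b + 8*d > 1) ∧ ((¬(b + 4*d ≤ lim + 11)) → 4*cnt > 1)
Answer: WP = (b + 4*d ≤ lim + 11 → 4*b + 8*d > 1) ∧ ((¬(b + 4*d ≤ lim + 11)) → 4*cnt > 1)


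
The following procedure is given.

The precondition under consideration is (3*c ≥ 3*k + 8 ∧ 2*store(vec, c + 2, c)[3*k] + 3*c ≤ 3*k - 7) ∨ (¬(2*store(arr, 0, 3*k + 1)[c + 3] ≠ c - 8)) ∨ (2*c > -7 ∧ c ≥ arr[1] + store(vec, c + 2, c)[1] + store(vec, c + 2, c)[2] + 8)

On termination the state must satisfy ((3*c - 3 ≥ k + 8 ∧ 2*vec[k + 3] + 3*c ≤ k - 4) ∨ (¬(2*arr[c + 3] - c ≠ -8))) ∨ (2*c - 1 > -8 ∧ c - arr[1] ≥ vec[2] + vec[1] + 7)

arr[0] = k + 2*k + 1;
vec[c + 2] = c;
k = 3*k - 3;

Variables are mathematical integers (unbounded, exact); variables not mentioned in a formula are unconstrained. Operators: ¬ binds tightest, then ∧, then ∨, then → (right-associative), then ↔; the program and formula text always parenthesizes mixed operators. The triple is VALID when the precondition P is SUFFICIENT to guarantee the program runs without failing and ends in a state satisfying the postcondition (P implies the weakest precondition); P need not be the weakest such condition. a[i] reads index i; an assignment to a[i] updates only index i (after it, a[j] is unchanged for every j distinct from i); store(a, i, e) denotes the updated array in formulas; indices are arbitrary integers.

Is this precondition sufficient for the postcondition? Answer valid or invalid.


Working backward. After the program, the postcondition ((3*c - 3 ≥ k + 8 ∧ 2*vec[k + 3] + 3*c ≤ k - 4) ∨ (¬(2*arr[c + 3] - c ≠ -8))) ∨ (2*c - 1 > -8 ∧ c - arr[1] ≥ vec[2] + vec[1] + 7) must hold; in canonical form it is (3*c ≥ k + 11 ∧ 2*vec[k + 3] + 3*c ≤ k - 4) ∨ (¬(2*arr[c + 3] ≠ c - 8)) ∨ (2*c > -7 ∧ c ≥ arr[1] + vec[1] + vec[2] + 7).
Before k := 3*k - 3: (3*c ≥ 3*k + 8 ∧ 2*vec[3*k] + 3*c ≤ 3*k - 7) ∨ (¬(2*arr[c + 3] ≠ c - 8)) ∨ (2*c > -7 ∧ c ≥ arr[1] + vec[1] + vec[2] + 7)
Before vec[c + 2] := c: (3*c ≥ 3*k + 8 ∧ 2*store(vec, c + 2, c)[3*k] + 3*c ≤ 3*k - 7) ∨ (¬(2*arr[c + 3] ≠ c - 8)) ∨ (2*c > -7 ∧ c ≥ arr[1] + store(vec, c + 2, c)[1] + store(vec, c + 2, c)[2] + 7)
Before arr[0] := k + 2*k + 1: (3*c ≥ 3*k + 8 ∧ 2*store(vec, c + 2, c)[3*k] + 3*c ≤ 3*k - 7) ∨ (¬(2*store(arr, 0, 3*k + 1)[c + 3] ≠ c - 8)) ∨ (2*c > -7 ∧ c ≥ arr[1] + store(vec, c + 2, c)[1] + store(vec, c + 2, c)[2] + 7)
The weakest precondition is (3*c ≥ 3*k + 8 ∧ 2*store(vec, c + 2, c)[3*k] + 3*c ≤ 3*k - 7) ∨ (¬(2*store(arr, 0, 3*k + 1)[c + 3] ≠ c - 8)) ∨ (2*c > -7 ∧ c ≥ arr[1] + store(vec, c + 2, c)[1] + store(vec, c + 2, c)[2] + 7).
Check whether (3*c ≥ 3*k + 8 ∧ 2*store(vec, c + 2, c)[3*k] + 3*c ≤ 3*k - 7) ∨ (¬(2*store(arr, 0, 3*k + 1)[c + 3] ≠ c - 8)) ∨ (2*c > -7 ∧ c ≥ arr[1] + store(vec, c + 2, c)[1] + store(vec, c + 2, c)[2] + 8) implies it.
Every state satisfying the precondition satisfies the weakest precondition: the implication holds.
Answer: valid


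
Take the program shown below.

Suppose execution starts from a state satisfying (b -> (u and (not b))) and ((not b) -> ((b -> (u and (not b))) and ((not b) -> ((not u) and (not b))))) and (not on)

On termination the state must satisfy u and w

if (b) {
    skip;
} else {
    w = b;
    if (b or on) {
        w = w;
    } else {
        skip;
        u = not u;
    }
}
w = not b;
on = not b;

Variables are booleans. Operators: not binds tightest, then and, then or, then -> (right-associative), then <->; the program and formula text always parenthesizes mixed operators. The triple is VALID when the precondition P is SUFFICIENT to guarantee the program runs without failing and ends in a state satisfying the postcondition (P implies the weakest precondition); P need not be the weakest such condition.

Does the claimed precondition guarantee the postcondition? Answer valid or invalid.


Working backward. After the program, u and w must hold.
Before on := not b: u and w
Before w := not b: u and (not b)
Then branch requires u and (not b); else branch requires ((b or on) -> (u and (not b))) and ((not (b or on)) -> ((not u) and (not b))).
Before the if: (b -> (u and (not b))) and ((not b) -> (((b or on) -> (u and (not b))) and ((not (b or on)) -> ((not u) and (not b)))))
The weakest precondition is (b -> (u and (not b))) and ((not b) -> (((b or on) -> (u and (not b))) and ((not (b or on)) -> ((not u) and (not b))))).
Check whether (b -> (u and (not b))) and ((not b) -> ((b -> (u and (not b))) and ((not b) -> ((not u) and (not b))))) and (not on) implies it.
Every state satisfying the precondition satisfies the weakest precondition: the implication holds.
Answer: valid


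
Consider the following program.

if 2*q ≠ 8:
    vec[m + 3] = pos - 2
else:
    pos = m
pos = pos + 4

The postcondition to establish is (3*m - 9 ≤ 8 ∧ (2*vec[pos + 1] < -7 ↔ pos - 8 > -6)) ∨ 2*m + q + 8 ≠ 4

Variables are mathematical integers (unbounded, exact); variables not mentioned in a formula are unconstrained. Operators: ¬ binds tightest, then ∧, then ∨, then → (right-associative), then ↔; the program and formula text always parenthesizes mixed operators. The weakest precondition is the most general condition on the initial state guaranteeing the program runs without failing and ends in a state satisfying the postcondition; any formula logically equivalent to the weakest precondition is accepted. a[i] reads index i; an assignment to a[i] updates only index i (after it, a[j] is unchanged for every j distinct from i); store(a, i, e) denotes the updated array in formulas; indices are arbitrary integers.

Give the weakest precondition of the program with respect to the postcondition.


Working backward. After the program, the postcondition (3*m - 9 ≤ 8 ∧ (2*vec[pos + 1] < -7 ↔ pos - 8 > -6)) ∨ 2*m + q + 8 ≠ 4 must hold; in canonical form it is (3*m ≤ 17 ∧ (2*vec[pos + 1] < -7 ↔ pos > 2)) ∨ 2*m + q ≠ -4.
Before pos := pos + 4: (3*m ≤ 17 ∧ (2*vec[pos + 5] < -7 ↔ pos > -2)) ∨ 2*m + q ≠ -4
Then branch requires (3*m ≤ 17 ∧ (2*store(vec, m + 3, pos - 2)[pos + 5] < -7 ↔ pos > -2)) ∨ 2*m + q ≠ -4; else branch requires (3*m ≤ 17 ∧ (2*vec[m + 5] < -7 ↔ m > -2)) ∨ 2*m + q ≠ -4.
Before the if: (2*q ≠ 8 → ((3*m ≤ 17 ∧ (2*store(vec, m + 3, pos - 2)[pos + 5] < -7 ↔ pos > -2)) ∨ 2*m + q ≠ -4)) ∧ ((¬(2*q ≠ 8)) → ((3*m ≤ 17 ∧ (2*vec[m + 5] < -7 ↔ m > -2)) ∨ 2*m + q ≠ -4))
Answer: WP = (2*q ≠ 8 → ((3*m ≤ 17 ∧ (2*store(vec, m + 3, pos - 2)[pos + 5] < -7 ↔ pos > -2)) ∨ 2*m + q ≠ -4)) ∧ ((¬(2*q ≠ 8)) → ((3*m ≤ 17 ∧ (2*vec[m + 5] < -7 ↔ m > -2)) ∨ 2*m + q ≠ -4))


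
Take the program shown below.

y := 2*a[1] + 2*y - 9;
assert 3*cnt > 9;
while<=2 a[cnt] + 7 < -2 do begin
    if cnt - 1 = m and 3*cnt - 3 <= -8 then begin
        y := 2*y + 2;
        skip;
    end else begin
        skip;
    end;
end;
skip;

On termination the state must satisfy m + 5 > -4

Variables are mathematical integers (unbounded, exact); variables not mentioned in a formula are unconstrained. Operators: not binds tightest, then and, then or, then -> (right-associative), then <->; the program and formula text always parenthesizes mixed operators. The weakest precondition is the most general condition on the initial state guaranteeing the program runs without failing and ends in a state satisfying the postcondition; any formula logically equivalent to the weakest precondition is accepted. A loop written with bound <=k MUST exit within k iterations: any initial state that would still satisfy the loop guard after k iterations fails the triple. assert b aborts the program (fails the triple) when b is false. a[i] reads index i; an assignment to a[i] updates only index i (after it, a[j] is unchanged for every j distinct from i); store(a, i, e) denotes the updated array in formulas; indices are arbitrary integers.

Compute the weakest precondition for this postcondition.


Working backward. After the program, the postcondition m + 5 > -4 must hold; in canonical form it is m > -9.
Before skip: m > -9
Before the loop (bound <=2), unroll the exhaustion recursion (WP_0 = exit-now case; WP_j = one more guarded iteration, up to j = 2):
  WP_0: (not (a[cnt] < -9)) and m > -9
  WP_1: (a[cnt] < -9 -> (((cnt = m + 1 and 3*cnt <= -5) -> ((not (a[cnt] < -9)) and m > -9)) and ((not (cnt = m + 1 and 3*cnt <= -5)) -> ((not (a[cnt] < -9)) and m > -9)))) and ((not (a[cnt] < -9)) -> m > -9)
  WP_2: (a[cnt] < -9 -> (((cnt = m + 1 and 3*cnt <= -5) -> ((a[cnt] < -9 -> (((cnt = m + 1 and 3*cnt <= -5) -> ((not (a[cnt] < -9)) and m > -9)) and ((not (cnt = m + 1 and 3*cnt <= -5)) -> ((not (a[cnt] < -9)) and m > -9)))) and ((not (a[cnt] < -9)) -> m > -9))) and ((not (cnt = m + 1 and 3*cnt <= -5)) -> ((a[cnt] < -9 -> (((cnt = m + 1 and 3*cnt <= -5) -> ((not (a[cnt] < -9)) and m > -9)) and ((not (cnt = m + 1 and 3*cnt <= -5)) -> ((not (a[cnt] < -9)) and m > -9)))) and ((not (a[cnt] < -9)) -> m > -9))))) and ((not (a[cnt] < -9)) -> m > -9)
So before the loop: (a[cnt] < -9 -> (((cnt = m + 1 and 3*cnt <= -5) -> ((a[cnt] < -9 -> (((cnt = m + 1 and 3*cnt <= -5) -> ((not (a[cnt] < -9)) and m > -9)) and ((not (cnt = m + 1 and 3*cnt <= -5)) -> ((not (a[cnt] < -9)) and m > -9)))) and ((not (a[cnt] < -9)) -> m > -9))) and ((not (cnt = m + 1 and 3*cnt <= -5)) -> ((a[cnt] < -9 -> (((cnt = m + 1 and 3*cnt <= -5) -> ((not (a[cnt] < -9)) and m > -9)) and ((not (cnt = m + 1 and 3*cnt <= -5)) -> ((not (a[cnt] < -9)) and m > -9)))) and ((not (a[cnt] < -9)) -> m > -9))))) and ((not (a[cnt] < -9)) -> m > -9)
Before assert 3*cnt > 9: 3*cnt > 9 and (a[cnt] < -9 -> (((cnt = m + 1 and 3*cnt <= -5) -> ((a[cnt] < -9 -> (((cnt = m + 1 and 3*cnt <= -5) -> ((not (a[cnt] < -9)) and m > -9)) and ((not (cnt = m + 1 and 3*cnt <= -5)) -> ((not (a[cnt] < -9)) and m > -9)))) and ((not (a[cnt] < -9)) -> m > -9))) and ((not (cnt = m + 1 and 3*cnt <= -5)) -> ((a[cnt] < -9 -> (((cnt = m + 1 and 3*cnt <= -5) -> ((not (a[cnt] < -9)) and m > -9)) and ((not (cnt = m + 1 and 3*cnt <= -5)) -> ((not (a[cnt] < -9)) and m > -9)))) and ((not (a[cnt] < -9)) -> m > -9))))) and ((not (a[cnt] < -9)) -> m > -9)
Before y := 2*a[1] + 2*y - 9: 3*cnt > 9 and (a[cnt] < -9 -> (((cnt = m + 1 and 3*cnt <= -5) -> ((a[cnt] < -9 -> (((cnt = m + 1 and 3*cnt <= -5) -> ((not (a[cnt] < -9)) and m > -9)) and ((not (cnt = m + 1 and 3*cnt <= -5)) -> ((not (a[cnt] < -9)) and m > -9)))) and ((not (a[cnt] < -9)) -> m > -9))) and ((not (cnt = m + 1 and 3*cnt <= -5)) -> ((a[cnt] < -9 -> (((cnt = m + 1 and 3*cnt <= -5) -> ((not (a[cnt] < -9)) and m > -9)) and ((not (cnt = m + 1 and 3*cnt <= -5)) -> ((not (a[cnt] < -9)) and m > -9)))) and ((not (a[cnt] < -9)) -> m > -9))))) and ((not (a[cnt] < -9)) -> m > -9)
Answer: WP = 3*cnt > 9 and (a[cnt] < -9 -> (((cnt = m + 1 and 3*cnt <= -5) -> ((a[cnt] < -9 -> (((cnt = m + 1 and 3*cnt <= -5) -> ((not (a[cnt] < -9)) and m > -9)) and ((not (cnt = m + 1 and 3*cnt <= -5)) -> ((not (a[cnt] < -9)) and m > -9)))) and ((not (a[cnt] < -9)) -> m > -9))) and ((not (cnt = m + 1 and 3*cnt <= -5)) -> ((a[cnt] < -9 -> (((cnt = m + 1 and 3*cnt <= -5) -> ((not (a[cnt] < -9)) and m > -9)) and ((not (cnt = m + 1 and 3*cnt <= -5)) -> ((not (a[cnt] < -9)) and m > -9)))) and ((not (a[cnt] < -9)) -> m > -9))))) and ((not (a[cnt] < -9)) -> m > -9)


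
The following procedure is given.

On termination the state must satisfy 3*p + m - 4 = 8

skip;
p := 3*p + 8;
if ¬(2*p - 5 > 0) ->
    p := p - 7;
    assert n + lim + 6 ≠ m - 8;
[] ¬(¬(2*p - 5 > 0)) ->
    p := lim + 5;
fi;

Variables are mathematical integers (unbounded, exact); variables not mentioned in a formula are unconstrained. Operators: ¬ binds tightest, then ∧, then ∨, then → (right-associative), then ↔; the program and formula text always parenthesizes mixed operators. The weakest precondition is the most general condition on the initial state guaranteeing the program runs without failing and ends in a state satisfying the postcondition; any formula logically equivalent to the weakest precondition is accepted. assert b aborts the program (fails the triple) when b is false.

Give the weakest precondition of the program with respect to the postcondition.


Working backward. After the program, the postcondition 3*p + m - 4 = 8 must hold; in canonical form it is m + 3*p = 12.
Then branch requires lim + n ≠ m - 14 ∧ m + 3*p = 33; else branch requires 3*lim + m = -3.
Before the if: ((¬(2*p > 5)) → (lim + n ≠ m - 14 ∧ m + 3*p = 33)) ∧ (2*p > 5 → 3*lim + m = -3)
Before p := 3*p + 8: ((¬(6*p > -11)) → (lim + n ≠ m - 14 ∧ m + 9*p = 9)) ∧ (6*p > -11 → 3*lim + m = -3)
Before skip: ((¬(6*p > -11)) → (lim + n ≠ m - 14 ∧ m + 9*p = 9)) ∧ (6*p > -11 → 3*lim + m = -3)
Answer: WP = ((¬(6*p > -11)) → (lim + n ≠ m - 14 ∧ m + 9*p = 9)) ∧ (6*p > -11 → 3*lim + m = -3)


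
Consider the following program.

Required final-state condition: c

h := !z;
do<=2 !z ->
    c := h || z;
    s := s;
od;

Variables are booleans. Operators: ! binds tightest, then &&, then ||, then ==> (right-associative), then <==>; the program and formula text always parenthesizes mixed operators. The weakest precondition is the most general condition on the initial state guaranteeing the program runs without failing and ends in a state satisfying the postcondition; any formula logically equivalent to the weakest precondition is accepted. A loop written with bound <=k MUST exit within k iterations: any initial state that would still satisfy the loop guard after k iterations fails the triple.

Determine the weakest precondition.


Working backward. After the program, c must hold.
Before the loop (bound <=2), unroll the exhaustion recursion (WP_0 = exit-now case; WP_j = one more guarded iteration, up to j = 2):
  WP_0: z && c
  WP_1: ((!z) ==> (z && (h || z))) && (z ==> c)
  WP_2: ((!z) ==> (((!z) ==> (z && (h || z))) && (z ==> (h || z)))) && (z ==> c)
So before the loop: ((!z) ==> (((!z) ==> (z && (h || z))) && (z ==> (h || z)))) && (z ==> c)
Before h := !z: ((!z) ==> ((!z) ==> z)) && (z ==> c)
Answer: WP = ((!z) ==> ((!z) ==> z)) && (z ==> c)


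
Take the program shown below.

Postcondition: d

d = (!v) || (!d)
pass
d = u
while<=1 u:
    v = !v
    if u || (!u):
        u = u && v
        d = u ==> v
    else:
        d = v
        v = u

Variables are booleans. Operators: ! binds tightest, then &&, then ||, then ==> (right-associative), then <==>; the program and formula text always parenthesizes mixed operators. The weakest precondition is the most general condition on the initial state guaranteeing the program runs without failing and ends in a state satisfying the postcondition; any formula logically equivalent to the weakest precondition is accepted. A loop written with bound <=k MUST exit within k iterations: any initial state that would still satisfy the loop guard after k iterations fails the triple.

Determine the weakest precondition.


Working backward. After the program, d must hold.
Before the loop (bound <=1), unroll the exhaustion recursion (WP_0 = exit-now case; WP_j = one more guarded iteration, up to j = 1):
  WP_0: (!u) && d
  WP_1: (u ==> ((!(u && (!v))) && ((u && (!v)) ==> (!v)))) && ((!u) ==> d)
So before the loop: (u ==> ((!(u && (!v))) && ((u && (!v)) ==> (!v)))) && ((!u) ==> d)
Before d := u: (u ==> ((!(u && (!v))) && ((u && (!v)) ==> (!v)))) && ((!u) ==> u)
Before skip: (u ==> ((!(u && (!v))) && ((u && (!v)) ==> (!v)))) && ((!u) ==> u)
Before d := (!v) || (!d): (u ==> ((!(u && (!v))) && ((u && (!v)) ==> (!v)))) && ((!u) ==> u)
Answer: WP = (u ==> ((!(u && (!v))) && ((u && (!v)) ==> (!v)))) && ((!u) ==> u)


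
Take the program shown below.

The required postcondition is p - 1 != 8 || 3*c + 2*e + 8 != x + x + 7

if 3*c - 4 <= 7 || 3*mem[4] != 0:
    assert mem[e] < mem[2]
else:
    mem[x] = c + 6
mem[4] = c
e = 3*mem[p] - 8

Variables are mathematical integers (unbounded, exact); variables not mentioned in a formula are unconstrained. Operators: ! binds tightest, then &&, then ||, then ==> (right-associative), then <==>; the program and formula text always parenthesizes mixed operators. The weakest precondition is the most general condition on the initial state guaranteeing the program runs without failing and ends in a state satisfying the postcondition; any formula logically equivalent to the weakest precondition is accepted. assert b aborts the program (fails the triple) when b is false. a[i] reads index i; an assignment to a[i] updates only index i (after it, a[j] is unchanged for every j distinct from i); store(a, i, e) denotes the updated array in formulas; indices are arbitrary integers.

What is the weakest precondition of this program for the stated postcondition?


Working backward. After the program, the postcondition p - 1 != 8 || 3*c + 2*e + 8 != x + x + 7 must hold; in canonical form it is p != 9 || 3*c + 2*e != 2*x - 1.
Before e := 3*mem[p] - 8: p != 9 || 6*mem[p] + 3*c != 2*x + 15
Before mem[4] := c: p != 9 || 6*store(mem, 4, c)[p] + 3*c != 2*x + 15
Then branch requires mem[e] < mem[2] && (p != 9 || 6*store(mem, 4, c)[p] + 3*c != 2*x + 15); else branch requires p != 9 || 6*store(store(mem, x, c + 6), 4, c)[p] + 3*c != 2*x + 15.
Before the if: ((3*c <= 11 || 3*mem[4] != 0) ==> (mem[e] < mem[2] && (p != 9 || 6*store(mem, 4, c)[p] + 3*c != 2*x + 15))) && ((!(3*c <= 11 || 3*mem[4] != 0)) ==> (p != 9 || 6*store(store(mem, x, c + 6), 4, c)[p] + 3*c != 2*x + 15))
Answer: WP = ((3*c <= 11 || 3*mem[4] != 0) ==> (mem[e] < mem[2] && (p != 9 || 6*store(mem, 4, c)[p] + 3*c != 2*x + 15))) && ((!(3*c <= 11 || 3*mem[4] != 0)) ==> (p != 9 || 6*store(store(mem, x, c + 6), 4, c)[p] + 3*c != 2*x + 15))


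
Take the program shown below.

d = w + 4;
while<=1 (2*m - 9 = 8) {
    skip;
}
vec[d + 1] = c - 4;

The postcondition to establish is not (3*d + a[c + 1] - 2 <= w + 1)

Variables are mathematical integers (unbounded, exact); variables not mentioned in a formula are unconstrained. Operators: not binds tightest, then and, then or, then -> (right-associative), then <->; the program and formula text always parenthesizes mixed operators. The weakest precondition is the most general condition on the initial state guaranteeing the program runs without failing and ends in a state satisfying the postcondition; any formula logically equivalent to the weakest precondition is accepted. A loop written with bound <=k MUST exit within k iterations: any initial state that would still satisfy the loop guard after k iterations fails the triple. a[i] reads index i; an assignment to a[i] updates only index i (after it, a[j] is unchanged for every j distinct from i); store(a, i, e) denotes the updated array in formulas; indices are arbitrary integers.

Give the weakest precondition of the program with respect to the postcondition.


Working backward. After the program, the postcondition not (3*d + a[c + 1] - 2 <= w + 1) must hold; in canonical form it is not (a[c + 1] + 3*d <= w + 3).
Before vec[d + 1] := c - 4: not (a[c + 1] + 3*d <= w + 3)
Before the loop (bound <=1), unroll the exhaustion recursion (WP_0 = exit-now case; WP_j = one more guarded iteration, up to j = 1):
  WP_0: (not (2*m = 17)) and (not (a[c + 1] + 3*d <= w + 3))
  WP_1: (2*m = 17 -> ((not (2*m = 17)) and (not (a[c + 1] + 3*d <= w + 3)))) and ((not (2*m = 17)) -> (not (a[c + 1] + 3*d <= w + 3)))
So before the loop: (2*m = 17 -> ((not (2*m = 17)) and (not (a[c + 1] + 3*d <= w + 3)))) and ((not (2*m = 17)) -> (not (a[c + 1] + 3*d <= w + 3)))
Before d := w + 4: (2*m = 17 -> ((not (2*m = 17)) and (not (a[c + 1] + 2*w <= -9)))) and ((not (2*m = 17)) -> (not (a[c + 1] + 2*w <= -9)))
Answer: WP = (2*m = 17 -> ((not (2*m = 17)) and (not (a[c + 1] + 2*w <= -9)))) and ((not (2*m = 17)) -> (not (a[c + 1] + 2*w <= -9)))


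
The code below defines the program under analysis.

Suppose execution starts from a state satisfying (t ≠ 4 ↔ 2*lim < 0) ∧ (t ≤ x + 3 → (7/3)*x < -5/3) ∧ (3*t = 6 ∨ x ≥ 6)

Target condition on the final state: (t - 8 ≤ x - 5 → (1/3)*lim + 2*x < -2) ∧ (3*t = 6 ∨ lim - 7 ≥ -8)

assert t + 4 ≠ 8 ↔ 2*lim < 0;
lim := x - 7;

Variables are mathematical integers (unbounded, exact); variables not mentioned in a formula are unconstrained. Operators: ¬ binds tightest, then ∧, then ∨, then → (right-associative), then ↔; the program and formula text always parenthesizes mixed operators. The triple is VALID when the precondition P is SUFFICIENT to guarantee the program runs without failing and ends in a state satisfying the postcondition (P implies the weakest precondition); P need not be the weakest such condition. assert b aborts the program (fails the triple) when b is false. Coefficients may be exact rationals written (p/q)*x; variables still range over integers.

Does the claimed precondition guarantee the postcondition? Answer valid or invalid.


Working backward. After the program, the postcondition (t - 8 ≤ x - 5 → (1/3)*lim + 2*x < -2) ∧ (3*t = 6 ∨ lim - 7 ≥ -8) must hold; in canonical form it is (t ≤ x + 3 → (1/3)*lim + 2*x < -2) ∧ (3*t = 6 ∨ lim ≥ -1).
Before lim := x - 7: (t ≤ x + 3 → (7/3)*x < 1/3) ∧ (3*t = 6 ∨ x ≥ 6)
Before assert t + 4 ≠ 8 ↔ 2*lim < 0: (t ≠ 4 ↔ 2*lim < 0) ∧ (t ≤ x + 3 → (7/3)*x < 1/3) ∧ (3*t = 6 ∨ x ≥ 6)
The weakest precondition is (t ≠ 4 ↔ 2*lim < 0) ∧ (t ≤ x + 3 → (7/3)*x < 1/3) ∧ (3*t = 6 ∨ x ≥ 6).
Check whether (t ≠ 4 ↔ 2*lim < 0) ∧ (t ≤ x + 3 → (7/3)*x < -5/3) ∧ (3*t = 6 ∨ x ≥ 6) implies it.
Every state satisfying the precondition satisfies the weakest precondition: the implication holds.
Answer: valid


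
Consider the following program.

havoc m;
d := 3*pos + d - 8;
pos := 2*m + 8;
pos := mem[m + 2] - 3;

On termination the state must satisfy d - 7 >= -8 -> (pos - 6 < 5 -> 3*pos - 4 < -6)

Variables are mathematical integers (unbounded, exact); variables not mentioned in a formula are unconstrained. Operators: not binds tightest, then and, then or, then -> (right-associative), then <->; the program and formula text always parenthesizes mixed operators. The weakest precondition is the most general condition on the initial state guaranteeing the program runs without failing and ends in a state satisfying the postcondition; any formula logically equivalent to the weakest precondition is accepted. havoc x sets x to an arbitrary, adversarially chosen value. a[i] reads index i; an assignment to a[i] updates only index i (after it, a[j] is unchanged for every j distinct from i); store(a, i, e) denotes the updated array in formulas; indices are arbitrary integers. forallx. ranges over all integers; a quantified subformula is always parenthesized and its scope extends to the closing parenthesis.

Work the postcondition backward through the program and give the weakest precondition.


Working backward. After the program, the postcondition d - 7 >= -8 -> (pos - 6 < 5 -> 3*pos - 4 < -6) must hold; in canonical form it is d >= -1 -> (pos < 11 -> 3*pos < -2).
Before pos := mem[m + 2] - 3: d >= -1 -> (mem[m + 2] < 14 -> 3*mem[m + 2] < 7)
Before pos := 2*m + 8: d >= -1 -> (mem[m + 2] < 14 -> 3*mem[m + 2] < 7)
Before d := 3*pos + d - 8: d + 3*pos >= 7 -> (mem[m + 2] < 14 -> 3*mem[m + 2] < 7)
Before havoc m: forall m_1. (d + 3*pos >= 7 -> (mem[m_1 + 2] < 14 -> 3*mem[m_1 + 2] < 7))
Answer: WP = forall m_1. (d + 3*pos >= 7 -> (mem[m_1 + 2] < 14 -> 3*mem[m_1 + 2] < 7))


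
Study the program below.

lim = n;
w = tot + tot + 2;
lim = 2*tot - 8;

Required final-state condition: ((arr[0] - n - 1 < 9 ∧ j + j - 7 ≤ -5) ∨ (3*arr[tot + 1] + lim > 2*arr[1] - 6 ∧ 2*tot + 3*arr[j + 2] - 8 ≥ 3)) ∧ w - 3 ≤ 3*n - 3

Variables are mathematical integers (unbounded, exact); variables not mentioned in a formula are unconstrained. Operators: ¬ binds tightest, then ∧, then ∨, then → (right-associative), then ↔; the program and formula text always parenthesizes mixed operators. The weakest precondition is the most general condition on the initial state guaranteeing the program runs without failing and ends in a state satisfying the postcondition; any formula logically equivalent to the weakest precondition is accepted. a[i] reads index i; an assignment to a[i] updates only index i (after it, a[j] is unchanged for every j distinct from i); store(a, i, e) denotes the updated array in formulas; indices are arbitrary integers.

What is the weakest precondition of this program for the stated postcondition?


Working backward. After the program, the postcondition ((arr[0] - n - 1 < 9 ∧ j + j - 7 ≤ -5) ∨ (3*arr[tot + 1] + lim > 2*arr[1] - 6 ∧ 2*tot + 3*arr[j + 2] - 8 ≥ 3)) ∧ w - 3 ≤ 3*n - 3 must hold; in canonical form it is ((arr[0] < n + 10 ∧ 2*j ≤ 2) ∨ (3*arr[tot + 1] + lim > 2*arr[1] - 6 ∧ 3*arr[j + 2] + 2*tot ≥ 11)) ∧ w ≤ 3*n.
Before lim := 2*tot - 8: ((arr[0] < n + 10 ∧ 2*j ≤ 2) ∨ (3*arr[tot + 1] + 2*tot > 2*arr[1] + 2 ∧ 3*arr[j + 2] + 2*tot ≥ 11)) ∧ w ≤ 3*n
Before w := tot + tot + 2: ((arr[0] < n + 10 ∧ 2*j ≤ 2) ∨ (3*arr[tot + 1] + 2*tot > 2*arr[1] + 2 ∧ 3*arr[j + 2] + 2*tot ≥ 11)) ∧ 2*tot ≤ 3*n - 2
Before lim := n: ((arr[0] < n + 10 ∧ 2*j ≤ 2) ∨ (3*arr[tot + 1] + 2*tot > 2*arr[1] + 2 ∧ 3*arr[j + 2] + 2*tot ≥ 11)) ∧ 2*tot ≤ 3*n - 2
Answer: WP = ((arr[0] < n + 10 ∧ 2*j ≤ 2) ∨ (3*arr[tot + 1] + 2*tot > 2*arr[1] + 2 ∧ 3*arr[j + 2] + 2*tot ≥ 11)) ∧ 2*tot ≤ 3*n - 2


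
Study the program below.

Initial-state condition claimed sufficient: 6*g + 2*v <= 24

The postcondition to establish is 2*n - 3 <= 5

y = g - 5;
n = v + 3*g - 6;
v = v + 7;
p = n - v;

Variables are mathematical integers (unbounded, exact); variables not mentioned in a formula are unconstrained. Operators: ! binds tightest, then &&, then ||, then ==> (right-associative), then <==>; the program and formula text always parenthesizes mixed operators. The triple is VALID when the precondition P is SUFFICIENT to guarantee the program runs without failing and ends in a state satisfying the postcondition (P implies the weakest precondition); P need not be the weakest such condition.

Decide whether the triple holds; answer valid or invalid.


Working backward. After the program, the postcondition 2*n - 3 <= 5 must hold; in canonical form it is 2*n <= 8.
Before p := n - v: 2*n <= 8
Before v := v + 7: 2*n <= 8
Before n := v + 3*g - 6: 6*g + 2*v <= 20
Before y := g - 5: 6*g + 2*v <= 20
The weakest precondition is 6*g + 2*v <= 20.
Check whether 6*g + 2*v <= 24 implies it.
Countermodel: at the initial state g = 3, v = 2, the precondition holds but the weakest precondition fails.
Answer: invalid


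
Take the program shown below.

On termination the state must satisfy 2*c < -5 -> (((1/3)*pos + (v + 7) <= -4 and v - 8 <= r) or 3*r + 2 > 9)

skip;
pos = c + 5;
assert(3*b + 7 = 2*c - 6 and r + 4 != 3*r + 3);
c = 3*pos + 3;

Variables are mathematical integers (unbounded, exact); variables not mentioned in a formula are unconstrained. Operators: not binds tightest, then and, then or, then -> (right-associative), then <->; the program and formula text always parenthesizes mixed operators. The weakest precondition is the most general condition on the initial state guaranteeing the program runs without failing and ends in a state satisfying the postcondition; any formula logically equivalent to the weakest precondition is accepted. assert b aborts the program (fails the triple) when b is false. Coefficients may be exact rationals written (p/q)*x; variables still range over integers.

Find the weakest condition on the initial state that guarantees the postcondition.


Working backward. After the program, the postcondition 2*c < -5 -> (((1/3)*pos + (v + 7) <= -4 and v - 8 <= r) or 3*r + 2 > 9) must hold; in canonical form it is 2*c < -5 -> (((1/3)*pos + v <= -11 and v <= r + 8) or 3*r > 7).
Before c := 3*pos + 3: 6*pos < -11 -> (((1/3)*pos + v <= -11 and v <= r + 8) or 3*r > 7)
Before assert 3*b + 7 = 2*c - 6 and r + 4 != 3*r + 3: 3*b = 2*c - 13 and 2*r != 1 and (6*pos < -11 -> (((1/3)*pos + v <= -11 and v <= r + 8) or 3*r > 7))
Before pos := c + 5: 3*b = 2*c - 13 and 2*r != 1 and (6*c < -41 -> (((1/3)*c + v <= -38/3 and v <= r + 8) or 3*r > 7))
Before skip: 3*b = 2*c - 13 and 2*r != 1 and (6*c < -41 -> (((1/3)*c + v <= -38/3 and v <= r + 8) or 3*r > 7))
Answer: WP = 3*b = 2*c - 13 and 2*r != 1 and (6*c < -41 -> (((1/3)*c + v <= -38/3 and v <= r + 8) or 3*r > 7))
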